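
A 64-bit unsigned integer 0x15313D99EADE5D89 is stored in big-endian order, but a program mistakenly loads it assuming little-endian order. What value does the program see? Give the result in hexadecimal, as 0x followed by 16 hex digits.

Stored big-endian, the bytes at ascending addresses are 15 31 3D 99 EA DE 5D 89.
Read back as little-endian, the first byte is least significant, giving 0x895DDEEA993D3115.

0x895DDEEA993D3115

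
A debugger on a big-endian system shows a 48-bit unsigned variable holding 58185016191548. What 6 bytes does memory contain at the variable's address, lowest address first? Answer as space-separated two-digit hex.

58185016191548 in hexadecimal, padded to 48 bits, is 0x34EB4138AA3C.
Split into bytes (most-significant first): 34 EB 41 38 AA 3C.
In big-endian order the high byte comes first in memory.
So the memory order matches the most-significant-first order: 34 EB 41 38 AA 3C.

34 EB 41 38 AA 3C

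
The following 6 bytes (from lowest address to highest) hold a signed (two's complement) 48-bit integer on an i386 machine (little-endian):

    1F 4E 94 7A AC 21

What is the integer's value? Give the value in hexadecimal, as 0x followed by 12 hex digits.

In little-endian order the low byte comes first in memory.
Reassemble most-significant byte first: 21 AC 7A 94 4E 1F → 0x21AC7A944E1F.

0x21AC7A944E1F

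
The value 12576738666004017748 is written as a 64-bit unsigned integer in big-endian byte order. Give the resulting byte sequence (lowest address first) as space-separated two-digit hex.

12576738666004017748 in hexadecimal, padded to 64 bits, is 0xAE898D2EAC16F254.
Split into bytes (most-significant first): AE 89 8D 2E AC 16 F2 54.
Big-endian stores the most-significant byte at the lowest address.
So the memory order matches the most-significant-first order: AE 89 8D 2E AC 16 F2 54.

AE 89 8D 2E AC 16 F2 54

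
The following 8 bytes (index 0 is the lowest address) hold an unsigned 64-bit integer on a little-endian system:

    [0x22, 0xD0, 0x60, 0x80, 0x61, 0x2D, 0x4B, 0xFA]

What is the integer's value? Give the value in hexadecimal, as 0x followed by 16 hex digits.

Little-endian stores the least-significant byte at the lowest address.
Reassemble most-significant byte first: FA 4B 2D 61 80 60 D0 22 → 0xFA4B2D618060D022.

0xFA4B2D618060D022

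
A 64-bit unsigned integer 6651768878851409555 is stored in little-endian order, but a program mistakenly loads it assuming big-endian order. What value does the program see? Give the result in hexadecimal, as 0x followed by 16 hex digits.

0x93C6EF7F8DD44F5C

6651768878851409555 in 64-bit hexadecimal is 0x5C4FD48D7FEFC693.
Stored little-endian, the bytes at ascending addresses are 93 C6 EF 7F 8D D4 4F 5C.
Read back as big-endian, the last byte is least significant, giving 0x93C6EF7F8DD44F5C.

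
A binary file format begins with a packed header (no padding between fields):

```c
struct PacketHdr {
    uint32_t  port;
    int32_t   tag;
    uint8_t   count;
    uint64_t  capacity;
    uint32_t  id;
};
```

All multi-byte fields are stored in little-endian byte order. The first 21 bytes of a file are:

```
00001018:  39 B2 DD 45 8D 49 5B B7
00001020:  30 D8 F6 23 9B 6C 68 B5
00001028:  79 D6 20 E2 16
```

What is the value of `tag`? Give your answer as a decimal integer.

`tag` follows `port` (4 bytes), so it starts at byte offset 4 and occupies 4 bytes.
Bytes at offsets 4..7: 8D 49 5B B7.
Little-endian: lowest address holds the least-significant byte.
Reassemble most-significant byte first: B7 5B 49 8D → 0xB75B498D.
Top bit is set, so as a signed 32-bit value this is 0xB75B498D − 2^32 = -1218754163.

-1218754163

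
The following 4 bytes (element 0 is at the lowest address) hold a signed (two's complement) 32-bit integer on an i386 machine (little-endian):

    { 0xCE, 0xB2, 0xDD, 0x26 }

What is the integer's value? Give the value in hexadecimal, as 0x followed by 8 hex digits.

In little-endian order the low byte comes first in memory.
Reassemble most-significant byte first: 26 DD B2 CE → 0x26DDB2CE.

0x26DDB2CE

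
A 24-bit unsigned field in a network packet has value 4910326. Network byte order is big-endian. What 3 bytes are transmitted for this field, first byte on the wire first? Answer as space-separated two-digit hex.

4910326 in hexadecimal, padded to 24 bits, is 0x4AECF6.
Split into bytes (most-significant first): 4A EC F6.
In big-endian order the high byte comes first in memory.
So the memory order matches the most-significant-first order: 4A EC F6.

4A EC F6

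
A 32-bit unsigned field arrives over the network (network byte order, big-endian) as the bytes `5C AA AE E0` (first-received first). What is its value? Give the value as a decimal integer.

1554689760

Big-endian: lowest address holds the most-significant byte.
The bytes are already most-significant first: 0x5CAAAEE0.
0x5CAAAEE0 = 1554689760.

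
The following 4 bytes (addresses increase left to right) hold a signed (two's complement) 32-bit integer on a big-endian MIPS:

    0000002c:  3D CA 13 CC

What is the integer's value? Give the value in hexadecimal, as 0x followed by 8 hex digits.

In big-endian order the high byte comes first in memory.
The bytes are already most-significant first: 0x3DCA13CC.

0x3DCA13CC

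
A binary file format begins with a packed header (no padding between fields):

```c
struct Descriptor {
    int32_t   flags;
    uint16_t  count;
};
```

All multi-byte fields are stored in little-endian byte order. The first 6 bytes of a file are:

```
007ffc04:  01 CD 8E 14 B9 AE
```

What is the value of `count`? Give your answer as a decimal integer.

`count` follows `flags` (4 bytes), so it starts at byte offset 4 and occupies 2 bytes.
Bytes at offsets 4..5: B9 AE.
Little-endian stores the least-significant byte at the lowest address.
Reassemble most-significant byte first: AE B9 → 0xAEB9.
0xAEB9 = 44729.

44729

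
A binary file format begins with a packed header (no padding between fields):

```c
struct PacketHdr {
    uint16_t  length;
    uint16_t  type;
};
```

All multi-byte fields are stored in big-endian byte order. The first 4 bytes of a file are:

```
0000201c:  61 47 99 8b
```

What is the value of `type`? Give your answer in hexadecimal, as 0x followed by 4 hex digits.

0x998B

`type` follows `length` (2 bytes), so it starts at byte offset 2 and occupies 2 bytes.
Bytes at offsets 2..3: 99 8B.
In big-endian order the high byte comes first in memory.
The bytes are already most-significant first: 0x998B.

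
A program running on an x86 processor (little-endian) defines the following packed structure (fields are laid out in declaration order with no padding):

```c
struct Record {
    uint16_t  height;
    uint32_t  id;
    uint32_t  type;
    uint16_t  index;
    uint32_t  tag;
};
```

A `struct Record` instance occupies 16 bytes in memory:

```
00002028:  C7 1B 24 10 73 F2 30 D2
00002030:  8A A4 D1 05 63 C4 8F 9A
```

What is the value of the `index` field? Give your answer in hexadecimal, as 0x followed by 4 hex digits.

`index` follows `height` (2 B), `id` (4 B), `type` (4 B), so it starts at offset 2 + 4 + 4 = 10 and occupies 2 bytes.
Bytes at offsets 10..11: D1 05.
In little-endian order the low byte comes first in memory.
Reassemble most-significant byte first: 05 D1 → 0x05D1.

0x05D1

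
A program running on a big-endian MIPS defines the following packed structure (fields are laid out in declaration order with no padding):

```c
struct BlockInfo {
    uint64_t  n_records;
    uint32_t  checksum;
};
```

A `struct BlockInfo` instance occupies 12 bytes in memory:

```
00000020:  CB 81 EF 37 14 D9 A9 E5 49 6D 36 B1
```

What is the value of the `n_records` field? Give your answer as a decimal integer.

14664264881547094501

`n_records` is the first field, at byte offset 0, occupying 8 bytes.
Bytes at offsets 0..7: CB 81 EF 37 14 D9 A9 E5.
Big-endian: lowest address holds the most-significant byte.
The bytes are already most-significant first: 0xCB81EF3714D9A9E5.
0xCB81EF3714D9A9E5 = 14664264881547094501.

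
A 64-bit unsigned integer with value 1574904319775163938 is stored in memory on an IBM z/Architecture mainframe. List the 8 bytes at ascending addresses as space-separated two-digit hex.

15 DB 2F 22 77 6D 46 22

1574904319775163938 in hexadecimal, padded to 64 bits, is 0x15DB2F22776D4622.
Split into bytes (most-significant first): 15 DB 2F 22 77 6D 46 22.
Big-endian: lowest address holds the most-significant byte.
So the memory order matches the most-significant-first order: 15 DB 2F 22 77 6D 46 22.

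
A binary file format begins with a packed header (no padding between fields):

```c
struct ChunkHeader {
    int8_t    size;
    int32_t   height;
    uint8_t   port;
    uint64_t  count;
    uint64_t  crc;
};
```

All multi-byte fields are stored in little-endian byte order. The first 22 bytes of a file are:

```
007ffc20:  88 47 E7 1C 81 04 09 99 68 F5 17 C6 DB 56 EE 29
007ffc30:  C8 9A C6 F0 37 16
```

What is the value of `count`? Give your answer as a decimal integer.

6258813913365256457

`count` follows `size` (1 B), `height` (4 B), `port` (1 B), so it starts at offset 1 + 4 + 1 = 6 and occupies 8 bytes.
Bytes at offsets 6..13: 09 99 68 F5 17 C6 DB 56.
In little-endian order the low byte comes first in memory.
Reassemble most-significant byte first: 56 DB C6 17 F5 68 99 09 → 0x56DBC617F5689909.
0x56DBC617F5689909 = 6258813913365256457.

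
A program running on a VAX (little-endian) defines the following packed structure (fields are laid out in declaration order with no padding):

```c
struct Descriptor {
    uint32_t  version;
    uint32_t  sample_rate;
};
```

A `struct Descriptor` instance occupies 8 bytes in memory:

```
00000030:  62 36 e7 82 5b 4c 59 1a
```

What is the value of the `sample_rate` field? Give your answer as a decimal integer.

442059867

`sample_rate` follows `version` (4 bytes), so it starts at byte offset 4 and occupies 4 bytes.
Bytes at offsets 4..7: 5B 4C 59 1A.
In little-endian order the low byte comes first in memory.
Reassemble most-significant byte first: 1A 59 4C 5B → 0x1A594C5B.
0x1A594C5B = 442059867.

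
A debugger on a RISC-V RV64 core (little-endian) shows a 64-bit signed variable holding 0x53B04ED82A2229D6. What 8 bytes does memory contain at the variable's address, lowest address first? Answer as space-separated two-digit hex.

D6 29 22 2A D8 4E B0 53

Split into bytes (most-significant first): 53 B0 4E D8 2A 22 29 D6.
Little-endian: lowest address holds the least-significant byte.
So at ascending addresses the bytes are D6 29 22 2A D8 4E B0 53.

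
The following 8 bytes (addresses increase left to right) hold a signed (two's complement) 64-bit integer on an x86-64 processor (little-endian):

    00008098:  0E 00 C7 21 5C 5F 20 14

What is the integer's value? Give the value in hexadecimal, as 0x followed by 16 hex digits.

0x14205F5C21C7000E

In little-endian order the low byte comes first in memory.
Reassemble most-significant byte first: 14 20 5F 5C 21 C7 00 0E → 0x14205F5C21C7000E.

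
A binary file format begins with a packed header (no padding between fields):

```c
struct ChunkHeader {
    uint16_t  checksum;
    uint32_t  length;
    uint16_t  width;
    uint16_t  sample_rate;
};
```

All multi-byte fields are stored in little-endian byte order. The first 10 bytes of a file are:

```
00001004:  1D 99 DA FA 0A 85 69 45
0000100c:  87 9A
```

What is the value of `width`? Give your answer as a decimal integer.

17769

`width` follows `checksum` (2 B), `length` (4 B), so it starts at offset 2 + 4 = 6 and occupies 2 bytes.
Bytes at offsets 6..7: 69 45.
Little-endian stores the least-significant byte at the lowest address.
Reassemble most-significant byte first: 45 69 → 0x4569.
0x4569 = 17769.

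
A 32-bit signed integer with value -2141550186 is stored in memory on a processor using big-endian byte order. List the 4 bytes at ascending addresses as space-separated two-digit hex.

Two's complement of -2141550186 in 32 bits: 2141550186 = 0x7FA5766A; invert → 0x805A8995; add 1 → 0x805A8996.
Split into bytes (most-significant first): 80 5A 89 96.
Big-endian stores the most-significant byte at the lowest address.
So the memory order matches the most-significant-first order: 80 5A 89 96.

80 5A 89 96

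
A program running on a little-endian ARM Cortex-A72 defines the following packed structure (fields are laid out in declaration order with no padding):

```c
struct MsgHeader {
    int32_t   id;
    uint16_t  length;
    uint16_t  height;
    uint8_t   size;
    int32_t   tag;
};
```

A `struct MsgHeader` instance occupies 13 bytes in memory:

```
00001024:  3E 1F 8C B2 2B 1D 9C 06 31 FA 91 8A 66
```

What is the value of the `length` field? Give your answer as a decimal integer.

7467

`length` follows `id` (4 bytes), so it starts at byte offset 4 and occupies 2 bytes.
Bytes at offsets 4..5: 2B 1D.
Little-endian stores the least-significant byte at the lowest address.
Reassemble most-significant byte first: 1D 2B → 0x1D2B.
0x1D2B = 7467.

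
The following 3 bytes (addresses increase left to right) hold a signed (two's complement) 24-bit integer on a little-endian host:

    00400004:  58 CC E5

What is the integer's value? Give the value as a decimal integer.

-1717160

In little-endian order the low byte comes first in memory.
Reassemble most-significant byte first: E5 CC 58 → 0xE5CC58.
Top bit is set, so as a signed 24-bit value this is 0xE5CC58 − 2^24 = -1717160.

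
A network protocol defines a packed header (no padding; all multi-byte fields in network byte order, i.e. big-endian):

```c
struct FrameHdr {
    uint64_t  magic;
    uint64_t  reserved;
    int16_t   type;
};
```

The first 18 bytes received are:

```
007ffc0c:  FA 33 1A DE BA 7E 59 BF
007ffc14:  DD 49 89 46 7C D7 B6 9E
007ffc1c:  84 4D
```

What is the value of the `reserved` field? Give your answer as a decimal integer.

15945426891517179550

`reserved` follows `magic` (8 bytes), so it starts at byte offset 8 and occupies 8 bytes.
Bytes at offsets 8..15: DD 49 89 46 7C D7 B6 9E.
In big-endian order the high byte comes first in memory.
The bytes are already most-significant first: 0xDD4989467CD7B69E.
0xDD4989467CD7B69E = 15945426891517179550.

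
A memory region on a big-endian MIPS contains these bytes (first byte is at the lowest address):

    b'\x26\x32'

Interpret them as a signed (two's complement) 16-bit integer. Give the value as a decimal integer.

9778

In big-endian order the high byte comes first in memory.
The bytes are already most-significant first: 0x2632.
0x2632 = 9778.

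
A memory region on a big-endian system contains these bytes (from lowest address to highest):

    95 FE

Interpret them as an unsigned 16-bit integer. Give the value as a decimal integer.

Big-endian stores the most-significant byte at the lowest address.
The bytes are already most-significant first: 0x95FE.
0x95FE = 38398.

38398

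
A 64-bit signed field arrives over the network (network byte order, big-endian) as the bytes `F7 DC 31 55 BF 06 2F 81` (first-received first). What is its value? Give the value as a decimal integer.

-586539607118172287

In big-endian order the high byte comes first in memory.
The bytes are already most-significant first: 0xF7DC3155BF062F81.
Top bit is set, so as a signed 64-bit value this is 0xF7DC3155BF062F81 − 2^64 = -586539607118172287.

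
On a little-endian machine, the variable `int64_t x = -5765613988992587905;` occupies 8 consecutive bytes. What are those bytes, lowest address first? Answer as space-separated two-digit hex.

Two's complement of -5765613988992587905 in 64 bits: 5765613988992587905 = 0x500393601DED1881; invert → 0xAFFC6C9FE212E77E; add 1 → 0xAFFC6C9FE212E77F.
Split into bytes (most-significant first): AF FC 6C 9F E2 12 E7 7F.
Little-endian stores the least-significant byte at the lowest address.
So at ascending addresses the bytes are 7F E7 12 E2 9F 6C FC AF.

7F E7 12 E2 9F 6C FC AF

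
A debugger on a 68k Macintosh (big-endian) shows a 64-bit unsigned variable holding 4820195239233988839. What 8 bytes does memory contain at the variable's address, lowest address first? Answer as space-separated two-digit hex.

42 E4 C6 08 16 92 28 E7

4820195239233988839 in hexadecimal, padded to 64 bits, is 0x42E4C608169228E7.
Split into bytes (most-significant first): 42 E4 C6 08 16 92 28 E7.
Big-endian stores the most-significant byte at the lowest address.
So the memory order matches the most-significant-first order: 42 E4 C6 08 16 92 28 E7.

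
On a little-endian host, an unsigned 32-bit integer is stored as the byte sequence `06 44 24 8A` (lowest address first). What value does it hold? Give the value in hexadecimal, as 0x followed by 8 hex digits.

Little-endian stores the least-significant byte at the lowest address.
Reassemble most-significant byte first: 8A 24 44 06 → 0x8A244406.

0x8A244406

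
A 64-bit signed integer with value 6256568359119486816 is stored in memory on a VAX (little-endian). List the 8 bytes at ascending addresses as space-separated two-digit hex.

60 FF 43 1E C6 CB D3 56

6256568359119486816 in hexadecimal, padded to 64 bits, is 0x56D3CBC61E43FF60.
Split into bytes (most-significant first): 56 D3 CB C6 1E 43 FF 60.
Little-endian: lowest address holds the least-significant byte.
So at ascending addresses the bytes are 60 FF 43 1E C6 CB D3 56.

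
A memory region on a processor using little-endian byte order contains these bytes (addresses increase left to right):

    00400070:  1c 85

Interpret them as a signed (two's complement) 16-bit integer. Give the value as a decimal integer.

In little-endian order the low byte comes first in memory.
Reassemble most-significant byte first: 85 1C → 0x851C.
Top bit is set, so as a signed 16-bit value this is 0x851C − 2^16 = -31460.

-31460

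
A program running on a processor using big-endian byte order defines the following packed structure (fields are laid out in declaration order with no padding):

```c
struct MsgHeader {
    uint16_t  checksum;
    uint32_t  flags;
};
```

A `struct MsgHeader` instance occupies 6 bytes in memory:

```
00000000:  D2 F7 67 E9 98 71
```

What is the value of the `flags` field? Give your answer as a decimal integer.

1743362161

`flags` follows `checksum` (2 bytes), so it starts at byte offset 2 and occupies 4 bytes.
Bytes at offsets 2..5: 67 E9 98 71.
Big-endian: lowest address holds the most-significant byte.
The bytes are already most-significant first: 0x67E99871.
0x67E99871 = 1743362161.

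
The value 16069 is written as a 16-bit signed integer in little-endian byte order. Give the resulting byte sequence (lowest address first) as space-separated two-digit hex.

16069 in hexadecimal, padded to 16 bits, is 0x3EC5.
Split into bytes (most-significant first): 3E C5.
Little-endian stores the least-significant byte at the lowest address.
So at ascending addresses the bytes are C5 3E.

C5 3E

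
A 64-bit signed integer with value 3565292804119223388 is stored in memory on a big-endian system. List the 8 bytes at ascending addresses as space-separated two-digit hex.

31 7A 76 EA 65 C8 5C 5C

3565292804119223388 in hexadecimal, padded to 64 bits, is 0x317A76EA65C85C5C.
Split into bytes (most-significant first): 31 7A 76 EA 65 C8 5C 5C.
Big-endian: lowest address holds the most-significant byte.
So the memory order matches the most-significant-first order: 31 7A 76 EA 65 C8 5C 5C.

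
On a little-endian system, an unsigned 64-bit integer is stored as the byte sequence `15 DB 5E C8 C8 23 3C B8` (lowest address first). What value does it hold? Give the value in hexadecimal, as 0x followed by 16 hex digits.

Little-endian stores the least-significant byte at the lowest address.
Reassemble most-significant byte first: B8 3C 23 C8 C8 5E DB 15 → 0xB83C23C8C85EDB15.

0xB83C23C8C85EDB15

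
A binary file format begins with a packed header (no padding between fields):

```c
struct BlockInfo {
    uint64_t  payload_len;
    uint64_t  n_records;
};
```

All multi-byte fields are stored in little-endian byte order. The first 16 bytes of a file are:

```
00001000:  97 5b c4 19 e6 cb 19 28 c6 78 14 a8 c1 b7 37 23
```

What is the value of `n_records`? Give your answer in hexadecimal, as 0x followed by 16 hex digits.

0x2337B7C1A81478C6

`n_records` follows `payload_len` (8 bytes), so it starts at byte offset 8 and occupies 8 bytes.
Bytes at offsets 8..15: C6 78 14 A8 C1 B7 37 23.
Little-endian: lowest address holds the least-significant byte.
Reassemble most-significant byte first: 23 37 B7 C1 A8 14 78 C6 → 0x2337B7C1A81478C6.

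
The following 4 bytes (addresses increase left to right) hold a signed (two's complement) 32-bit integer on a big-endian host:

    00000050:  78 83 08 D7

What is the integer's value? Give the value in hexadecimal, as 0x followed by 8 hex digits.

0x788308D7

In big-endian order the high byte comes first in memory.
The bytes are already most-significant first: 0x788308D7.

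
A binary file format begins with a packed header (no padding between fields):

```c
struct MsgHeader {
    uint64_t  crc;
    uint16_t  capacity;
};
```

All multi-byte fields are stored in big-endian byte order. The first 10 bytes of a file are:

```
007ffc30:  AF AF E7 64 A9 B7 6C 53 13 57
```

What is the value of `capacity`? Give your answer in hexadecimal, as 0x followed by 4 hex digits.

`capacity` follows `crc` (8 bytes), so it starts at byte offset 8 and occupies 2 bytes.
Bytes at offsets 8..9: 13 57.
In big-endian order the high byte comes first in memory.
The bytes are already most-significant first: 0x1357.

0x1357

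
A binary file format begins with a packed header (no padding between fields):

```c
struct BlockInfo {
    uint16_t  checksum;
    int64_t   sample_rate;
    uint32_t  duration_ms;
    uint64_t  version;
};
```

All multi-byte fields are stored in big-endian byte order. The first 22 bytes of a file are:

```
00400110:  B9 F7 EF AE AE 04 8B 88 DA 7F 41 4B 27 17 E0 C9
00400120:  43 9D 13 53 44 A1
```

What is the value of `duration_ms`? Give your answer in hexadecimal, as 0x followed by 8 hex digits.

`duration_ms` follows `checksum` (2 B), `sample_rate` (8 B), so it starts at offset 2 + 8 = 10 and occupies 4 bytes.
Bytes at offsets 10..13: 41 4B 27 17.
Big-endian: lowest address holds the most-significant byte.
The bytes are already most-significant first: 0x414B2717.

0x414B2717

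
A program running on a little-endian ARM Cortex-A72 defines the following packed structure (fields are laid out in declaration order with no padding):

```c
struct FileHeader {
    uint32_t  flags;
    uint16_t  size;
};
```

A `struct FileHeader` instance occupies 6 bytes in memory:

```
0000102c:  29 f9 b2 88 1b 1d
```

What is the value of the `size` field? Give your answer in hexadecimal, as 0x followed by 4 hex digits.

`size` follows `flags` (4 bytes), so it starts at byte offset 4 and occupies 2 bytes.
Bytes at offsets 4..5: 1B 1D.
Little-endian: lowest address holds the least-significant byte.
Reassemble most-significant byte first: 1D 1B → 0x1D1B.

0x1D1B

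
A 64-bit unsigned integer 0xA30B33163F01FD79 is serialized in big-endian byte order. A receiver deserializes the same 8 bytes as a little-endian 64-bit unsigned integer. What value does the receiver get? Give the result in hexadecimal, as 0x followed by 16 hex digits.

Stored big-endian, the bytes at ascending addresses are A3 0B 33 16 3F 01 FD 79.
Read back as little-endian, the first byte is least significant, giving 0x79FD013F16330BA3.

0x79FD013F16330BA3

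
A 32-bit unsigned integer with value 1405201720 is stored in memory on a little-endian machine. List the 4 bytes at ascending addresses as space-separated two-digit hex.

38 AD C1 53

1405201720 in hexadecimal, padded to 32 bits, is 0x53C1AD38.
Split into bytes (most-significant first): 53 C1 AD 38.
Little-endian stores the least-significant byte at the lowest address.
So at ascending addresses the bytes are 38 AD C1 53.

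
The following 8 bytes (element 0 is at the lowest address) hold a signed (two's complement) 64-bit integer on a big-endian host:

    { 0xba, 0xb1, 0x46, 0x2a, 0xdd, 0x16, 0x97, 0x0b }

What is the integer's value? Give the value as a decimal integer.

Big-endian: lowest address holds the most-significant byte.
The bytes are already most-significant first: 0xBAB1462ADD16970B.
Top bit is set, so as a signed 64-bit value this is 0xBAB1462ADD16970B − 2^64 = -4994133361865353461.

-4994133361865353461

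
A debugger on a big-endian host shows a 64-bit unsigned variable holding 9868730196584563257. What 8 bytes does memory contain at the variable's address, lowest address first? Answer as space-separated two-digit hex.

9868730196584563257 in hexadecimal, padded to 64 bits, is 0x88F4C5D3B7980239.
Split into bytes (most-significant first): 88 F4 C5 D3 B7 98 02 39.
Big-endian: lowest address holds the most-significant byte.
So the memory order matches the most-significant-first order: 88 F4 C5 D3 B7 98 02 39.

88 F4 C5 D3 B7 98 02 39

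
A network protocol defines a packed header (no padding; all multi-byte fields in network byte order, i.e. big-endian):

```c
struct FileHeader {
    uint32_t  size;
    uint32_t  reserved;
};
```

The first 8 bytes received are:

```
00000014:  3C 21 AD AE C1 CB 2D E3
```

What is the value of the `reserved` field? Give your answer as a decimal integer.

`reserved` follows `size` (4 bytes), so it starts at byte offset 4 and occupies 4 bytes.
Bytes at offsets 4..7: C1 CB 2D E3.
Big-endian: lowest address holds the most-significant byte.
The bytes are already most-significant first: 0xC1CB2DE3.
0xC1CB2DE3 = 3251318243.

3251318243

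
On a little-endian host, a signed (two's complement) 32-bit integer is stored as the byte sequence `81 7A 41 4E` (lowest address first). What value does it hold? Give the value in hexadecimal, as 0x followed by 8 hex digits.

Little-endian: lowest address holds the least-significant byte.
Reassemble most-significant byte first: 4E 41 7A 81 → 0x4E417A81.

0x4E417A81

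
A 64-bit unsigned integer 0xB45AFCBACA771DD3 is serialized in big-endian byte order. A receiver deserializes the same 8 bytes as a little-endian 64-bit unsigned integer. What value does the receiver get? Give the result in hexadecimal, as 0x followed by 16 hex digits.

Stored big-endian, the bytes at ascending addresses are B4 5A FC BA CA 77 1D D3.
Read back as little-endian, the first byte is least significant, giving 0xD31D77CABAFC5AB4.

0xD31D77CABAFC5AB4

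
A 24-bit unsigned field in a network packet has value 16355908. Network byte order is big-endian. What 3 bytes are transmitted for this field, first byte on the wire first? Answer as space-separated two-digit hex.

16355908 in hexadecimal, padded to 24 bits, is 0xF99244.
Split into bytes (most-significant first): F9 92 44.
Big-endian stores the most-significant byte at the lowest address.
So the memory order matches the most-significant-first order: F9 92 44.

F9 92 44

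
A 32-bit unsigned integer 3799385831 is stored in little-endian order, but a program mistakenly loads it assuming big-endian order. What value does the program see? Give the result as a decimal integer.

3875960546

3799385831 in 32-bit hexadecimal is 0xE27606E7.
Stored little-endian, the bytes at ascending addresses are E7 06 76 E2.
Read back as big-endian, the last byte is least significant, giving 0xE70676E2.
0xE70676E2 = 3875960546.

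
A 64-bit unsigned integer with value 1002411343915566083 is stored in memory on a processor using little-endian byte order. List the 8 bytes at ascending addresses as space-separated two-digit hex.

1002411343915566083 in hexadecimal, padded to 64 bits, is 0x0DE947CE68E8C403.
Split into bytes (most-significant first): 0D E9 47 CE 68 E8 C4 03.
Little-endian: lowest address holds the least-significant byte.
So at ascending addresses the bytes are 03 C4 E8 68 CE 47 E9 0D.

03 C4 E8 68 CE 47 E9 0D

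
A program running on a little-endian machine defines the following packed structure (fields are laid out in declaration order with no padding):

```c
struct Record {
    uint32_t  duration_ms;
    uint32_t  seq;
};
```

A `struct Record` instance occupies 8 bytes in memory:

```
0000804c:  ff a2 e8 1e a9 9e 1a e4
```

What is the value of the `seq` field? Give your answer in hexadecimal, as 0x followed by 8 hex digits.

`seq` follows `duration_ms` (4 bytes), so it starts at byte offset 4 and occupies 4 bytes.
Bytes at offsets 4..7: A9 9E 1A E4.
Little-endian: lowest address holds the least-significant byte.
Reassemble most-significant byte first: E4 1A 9E A9 → 0xE41A9EA9.

0xE41A9EA9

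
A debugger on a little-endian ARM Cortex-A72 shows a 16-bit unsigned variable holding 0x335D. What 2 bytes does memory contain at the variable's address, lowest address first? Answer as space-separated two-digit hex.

5D 33

Split into bytes (most-significant first): 33 5D.
Little-endian: lowest address holds the least-significant byte.
So at ascending addresses the bytes are 5D 33.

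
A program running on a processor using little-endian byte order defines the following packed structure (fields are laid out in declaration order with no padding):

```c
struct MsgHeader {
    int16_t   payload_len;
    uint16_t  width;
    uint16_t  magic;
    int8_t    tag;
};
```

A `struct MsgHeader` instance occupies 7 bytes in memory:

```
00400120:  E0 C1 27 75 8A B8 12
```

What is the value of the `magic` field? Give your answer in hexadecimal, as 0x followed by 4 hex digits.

0xB88A

`magic` follows `payload_len` (2 B), `width` (2 B), so it starts at offset 2 + 2 = 4 and occupies 2 bytes.
Bytes at offsets 4..5: 8A B8.
In little-endian order the low byte comes first in memory.
Reassemble most-significant byte first: B8 8A → 0xB88A.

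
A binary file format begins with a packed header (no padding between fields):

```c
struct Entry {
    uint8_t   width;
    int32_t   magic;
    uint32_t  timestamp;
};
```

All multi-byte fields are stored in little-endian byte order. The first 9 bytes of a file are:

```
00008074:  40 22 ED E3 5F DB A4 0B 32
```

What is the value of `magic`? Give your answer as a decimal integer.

1608772898

`magic` follows `width` (1 byte), so it starts at byte offset 1 and occupies 4 bytes.
Bytes at offsets 1..4: 22 ED E3 5F.
In little-endian order the low byte comes first in memory.
Reassemble most-significant byte first: 5F E3 ED 22 → 0x5FE3ED22.
0x5FE3ED22 = 1608772898.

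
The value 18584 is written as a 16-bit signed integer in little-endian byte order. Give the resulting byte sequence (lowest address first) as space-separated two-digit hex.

18584 in hexadecimal, padded to 16 bits, is 0x4898.
Split into bytes (most-significant first): 48 98.
Little-endian stores the least-significant byte at the lowest address.
So at ascending addresses the bytes are 98 48.

98 48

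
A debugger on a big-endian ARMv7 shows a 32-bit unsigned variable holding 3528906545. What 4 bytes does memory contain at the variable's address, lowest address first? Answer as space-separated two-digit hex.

D2 56 D7 31

3528906545 in hexadecimal, padded to 32 bits, is 0xD256D731.
Split into bytes (most-significant first): D2 56 D7 31.
Big-endian stores the most-significant byte at the lowest address.
So the memory order matches the most-significant-first order: D2 56 D7 31.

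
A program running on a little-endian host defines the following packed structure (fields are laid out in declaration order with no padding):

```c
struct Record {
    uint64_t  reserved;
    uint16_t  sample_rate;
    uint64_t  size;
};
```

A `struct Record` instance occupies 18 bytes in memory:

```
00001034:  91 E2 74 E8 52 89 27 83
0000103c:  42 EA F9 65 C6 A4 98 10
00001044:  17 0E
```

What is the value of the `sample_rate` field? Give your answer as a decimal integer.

59970

`sample_rate` follows `reserved` (8 bytes), so it starts at byte offset 8 and occupies 2 bytes.
Bytes at offsets 8..9: 42 EA.
Little-endian: lowest address holds the least-significant byte.
Reassemble most-significant byte first: EA 42 → 0xEA42.
0xEA42 = 59970.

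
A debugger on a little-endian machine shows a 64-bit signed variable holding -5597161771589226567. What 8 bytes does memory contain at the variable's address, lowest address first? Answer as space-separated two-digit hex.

B9 2F 07 16 06 E3 52 B2

Two's complement of -5597161771589226567 in 64 bits: 5597161771589226567 = 0x4DAD1CF9E9F8D047; invert → 0xB252E30616072FB8; add 1 → 0xB252E30616072FB9.
Split into bytes (most-significant first): B2 52 E3 06 16 07 2F B9.
Little-endian: lowest address holds the least-significant byte.
So at ascending addresses the bytes are B9 2F 07 16 06 E3 52 B2.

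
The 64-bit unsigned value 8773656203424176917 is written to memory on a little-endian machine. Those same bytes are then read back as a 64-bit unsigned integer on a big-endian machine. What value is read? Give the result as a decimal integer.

8773656203424176917 in 64-bit hexadecimal is 0x79C249D50A801B15.
Stored little-endian, the bytes at ascending addresses are 15 1B 80 0A D5 49 C2 79.
Read back as big-endian, the last byte is least significant, giving 0x151B800AD549C279.
0x151B800AD549C279 = 1520950083184083577.

1520950083184083577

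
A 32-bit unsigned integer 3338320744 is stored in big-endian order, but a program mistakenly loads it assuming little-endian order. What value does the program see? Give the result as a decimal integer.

3338320744 in 32-bit hexadecimal is 0xC6FABB68.
Stored big-endian, the bytes at ascending addresses are C6 FA BB 68.
Read back as little-endian, the first byte is least significant, giving 0x68BBFAC6.
0x68BBFAC6 = 1757149894.

1757149894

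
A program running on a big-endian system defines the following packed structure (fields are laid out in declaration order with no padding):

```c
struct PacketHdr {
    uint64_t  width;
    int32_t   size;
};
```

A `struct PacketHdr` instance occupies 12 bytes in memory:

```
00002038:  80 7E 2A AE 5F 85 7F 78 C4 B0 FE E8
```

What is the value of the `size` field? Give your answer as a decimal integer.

`size` follows `width` (8 bytes), so it starts at byte offset 8 and occupies 4 bytes.
Bytes at offsets 8..11: C4 B0 FE E8.
Big-endian: lowest address holds the most-significant byte.
The bytes are already most-significant first: 0xC4B0FEE8.
Top bit is set, so as a signed 32-bit value this is 0xC4B0FEE8 − 2^32 = -995033368.

-995033368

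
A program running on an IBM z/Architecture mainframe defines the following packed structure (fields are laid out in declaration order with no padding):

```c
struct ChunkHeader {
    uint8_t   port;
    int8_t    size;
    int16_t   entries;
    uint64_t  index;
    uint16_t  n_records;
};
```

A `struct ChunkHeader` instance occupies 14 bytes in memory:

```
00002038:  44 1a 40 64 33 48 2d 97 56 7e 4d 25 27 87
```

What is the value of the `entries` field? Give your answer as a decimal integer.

`entries` follows `port` (1 B), `size` (1 B), so it starts at offset 1 + 1 = 2 and occupies 2 bytes.
Bytes at offsets 2..3: 40 64.
Big-endian stores the most-significant byte at the lowest address.
The bytes are already most-significant first: 0x4064.
0x4064 = 16484.

16484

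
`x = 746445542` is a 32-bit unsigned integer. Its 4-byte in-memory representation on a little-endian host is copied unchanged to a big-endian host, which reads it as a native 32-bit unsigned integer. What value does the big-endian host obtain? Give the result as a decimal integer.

746445542 in 32-bit hexadecimal is 0x2C7DDAE6.
Stored little-endian, the bytes at ascending addresses are E6 DA 7D 2C.
Read back as big-endian, the last byte is least significant, giving 0xE6DA7D2C.
0xE6DA7D2C = 3873078572.

3873078572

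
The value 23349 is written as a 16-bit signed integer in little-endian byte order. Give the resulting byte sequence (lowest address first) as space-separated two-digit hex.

35 5B

23349 in hexadecimal, padded to 16 bits, is 0x5B35.
Split into bytes (most-significant first): 5B 35.
In little-endian order the low byte comes first in memory.
So at ascending addresses the bytes are 35 5B.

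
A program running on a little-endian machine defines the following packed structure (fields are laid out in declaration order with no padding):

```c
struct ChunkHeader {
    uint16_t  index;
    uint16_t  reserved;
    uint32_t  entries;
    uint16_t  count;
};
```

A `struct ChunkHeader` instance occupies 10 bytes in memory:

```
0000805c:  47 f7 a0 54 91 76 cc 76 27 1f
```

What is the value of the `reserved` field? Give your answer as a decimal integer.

21664

`reserved` follows `index` (2 bytes), so it starts at byte offset 2 and occupies 2 bytes.
Bytes at offsets 2..3: A0 54.
In little-endian order the low byte comes first in memory.
Reassemble most-significant byte first: 54 A0 → 0x54A0.
0x54A0 = 21664.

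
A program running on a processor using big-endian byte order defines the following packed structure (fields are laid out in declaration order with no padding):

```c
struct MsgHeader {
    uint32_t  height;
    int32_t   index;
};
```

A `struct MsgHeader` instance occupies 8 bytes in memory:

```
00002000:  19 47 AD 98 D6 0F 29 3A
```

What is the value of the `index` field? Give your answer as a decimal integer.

`index` follows `height` (4 bytes), so it starts at byte offset 4 and occupies 4 bytes.
Bytes at offsets 4..7: D6 0F 29 3A.
In big-endian order the high byte comes first in memory.
The bytes are already most-significant first: 0xD60F293A.
Top bit is set, so as a signed 32-bit value this is 0xD60F293A − 2^32 = -703649478.

-703649478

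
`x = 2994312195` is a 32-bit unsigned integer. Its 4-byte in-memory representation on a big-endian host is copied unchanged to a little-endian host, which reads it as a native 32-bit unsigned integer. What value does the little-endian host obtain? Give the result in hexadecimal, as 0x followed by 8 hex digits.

2994312195 in 32-bit hexadecimal is 0xB2799403.
Stored big-endian, the bytes at ascending addresses are B2 79 94 03.
Read back as little-endian, the first byte is least significant, giving 0x039479B2.

0x039479B2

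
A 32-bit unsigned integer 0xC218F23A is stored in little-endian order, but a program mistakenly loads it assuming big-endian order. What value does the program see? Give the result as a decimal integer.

988944578

Stored little-endian, the bytes at ascending addresses are 3A F2 18 C2.
Read back as big-endian, the last byte is least significant, giving 0x3AF218C2.
0x3AF218C2 = 988944578.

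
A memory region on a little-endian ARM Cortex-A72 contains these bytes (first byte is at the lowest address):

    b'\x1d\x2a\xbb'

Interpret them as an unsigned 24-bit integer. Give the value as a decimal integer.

In little-endian order the low byte comes first in memory.
Reassemble most-significant byte first: BB 2A 1D → 0xBB2A1D.
0xBB2A1D = 12266013.

12266013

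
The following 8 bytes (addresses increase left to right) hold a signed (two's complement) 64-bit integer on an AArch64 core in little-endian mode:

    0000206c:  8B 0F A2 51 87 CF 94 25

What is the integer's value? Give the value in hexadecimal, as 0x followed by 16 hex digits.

0x2594CF8751A20F8B

Little-endian stores the least-significant byte at the lowest address.
Reassemble most-significant byte first: 25 94 CF 87 51 A2 0F 8B → 0x2594CF8751A20F8B.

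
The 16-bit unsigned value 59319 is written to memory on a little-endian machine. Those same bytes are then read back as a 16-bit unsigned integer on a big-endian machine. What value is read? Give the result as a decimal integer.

47079

59319 in 16-bit hexadecimal is 0xE7B7.
Stored little-endian, the bytes at ascending addresses are B7 E7.
Read back as big-endian, the last byte is least significant, giving 0xB7E7.
0xB7E7 = 47079.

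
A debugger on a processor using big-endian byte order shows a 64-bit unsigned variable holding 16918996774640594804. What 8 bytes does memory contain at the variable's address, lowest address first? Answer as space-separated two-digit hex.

EA CC 59 ED 04 6E AF 74

16918996774640594804 in hexadecimal, padded to 64 bits, is 0xEACC59ED046EAF74.
Split into bytes (most-significant first): EA CC 59 ED 04 6E AF 74.
Big-endian: lowest address holds the most-significant byte.
So the memory order matches the most-significant-first order: EA CC 59 ED 04 6E AF 74.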